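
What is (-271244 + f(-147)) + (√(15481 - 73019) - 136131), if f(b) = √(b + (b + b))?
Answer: -407375 + 21*I + I*√57538 ≈ -4.0738e+5 + 260.87*I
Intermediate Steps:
f(b) = √3*√b (f(b) = √(b + 2*b) = √(3*b) = √3*√b)
(-271244 + f(-147)) + (√(15481 - 73019) - 136131) = (-271244 + √3*√(-147)) + (√(15481 - 73019) - 136131) = (-271244 + √3*(7*I*√3)) + (√(-57538) - 136131) = (-271244 + 21*I) + (I*√57538 - 136131) = (-271244 + 21*I) + (-136131 + I*√57538) = -407375 + 21*I + I*√57538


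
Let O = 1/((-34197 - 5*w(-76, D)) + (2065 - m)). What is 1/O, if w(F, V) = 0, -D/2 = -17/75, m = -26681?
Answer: -5451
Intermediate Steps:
D = 34/75 (D = -(-34)/75 = -2*(-17/75) = 34/75 ≈ 0.45333)
O = -1/5451 (O = 1/((-34197 - 5*0) + (2065 - 1*(-26681))) = 1/((-34197 - 1*0) + (2065 + 26681)) = 1/((-34197 + 0) + 28746) = 1/(-34197 + 28746) = 1/(-5451) = -1/5451 ≈ -0.00018345)
1/O = 1/(-1/5451) = -5451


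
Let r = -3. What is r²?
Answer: 9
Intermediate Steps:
r² = (-3)² = 9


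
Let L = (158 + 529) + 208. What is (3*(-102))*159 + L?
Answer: -47759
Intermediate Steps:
L = 895 (L = 687 + 208 = 895)
(3*(-102))*159 + L = (3*(-102))*159 + 895 = -306*159 + 895 = -48654 + 895 = -47759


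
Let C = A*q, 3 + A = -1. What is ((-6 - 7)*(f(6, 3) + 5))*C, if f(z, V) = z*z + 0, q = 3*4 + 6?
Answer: 38376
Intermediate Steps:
A = -4 (A = -3 - 1 = -4)
q = 18 (q = 12 + 6 = 18)
f(z, V) = z**2 (f(z, V) = z**2 + 0 = z**2)
C = -72 (C = -4*18 = -72)
((-6 - 7)*(f(6, 3) + 5))*C = ((-6 - 7)*(6**2 + 5))*(-72) = -13*(36 + 5)*(-72) = -13*41*(-72) = -533*(-72) = 38376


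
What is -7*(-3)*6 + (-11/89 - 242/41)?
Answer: 437785/3649 ≈ 119.97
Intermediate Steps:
-7*(-3)*6 + (-11/89 - 242/41) = 21*6 + (-11*1/89 - 242*1/41) = 126 + (-11/89 - 242/41) = 126 - 21989/3649 = 437785/3649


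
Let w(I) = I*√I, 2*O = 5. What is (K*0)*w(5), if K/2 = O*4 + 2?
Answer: 0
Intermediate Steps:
O = 5/2 (O = (½)*5 = 5/2 ≈ 2.5000)
K = 24 (K = 2*((5/2)*4 + 2) = 2*(10 + 2) = 2*12 = 24)
w(I) = I^(3/2)
(K*0)*w(5) = (24*0)*5^(3/2) = 0*(5*√5) = 0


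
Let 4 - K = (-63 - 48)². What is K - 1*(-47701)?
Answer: 35384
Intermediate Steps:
K = -12317 (K = 4 - (-63 - 48)² = 4 - 1*(-111)² = 4 - 1*12321 = 4 - 12321 = -12317)
K - 1*(-47701) = -12317 - 1*(-47701) = -12317 + 47701 = 35384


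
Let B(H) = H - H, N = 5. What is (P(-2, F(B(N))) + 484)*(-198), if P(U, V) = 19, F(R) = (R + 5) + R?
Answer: -99594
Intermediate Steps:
B(H) = 0
F(R) = 5 + 2*R (F(R) = (5 + R) + R = 5 + 2*R)
(P(-2, F(B(N))) + 484)*(-198) = (19 + 484)*(-198) = 503*(-198) = -99594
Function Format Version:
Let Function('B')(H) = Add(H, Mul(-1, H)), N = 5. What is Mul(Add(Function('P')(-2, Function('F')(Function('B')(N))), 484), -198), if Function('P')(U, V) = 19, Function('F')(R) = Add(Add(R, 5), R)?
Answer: -99594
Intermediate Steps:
Function('B')(H) = 0
Function('F')(R) = Add(5, Mul(2, R)) (Function('F')(R) = Add(Add(5, R), R) = Add(5, Mul(2, R)))
Mul(Add(Function('P')(-2, Function('F')(Function('B')(N))), 484), -198) = Mul(Add(19, 484), -198) = Mul(503, -198) = -99594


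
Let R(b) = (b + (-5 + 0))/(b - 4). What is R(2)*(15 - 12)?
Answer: 9/2 ≈ 4.5000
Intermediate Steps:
R(b) = (-5 + b)/(-4 + b) (R(b) = (b - 5)/(-4 + b) = (-5 + b)/(-4 + b))
R(2)*(15 - 12) = ((-5 + 2)/(-4 + 2))*(15 - 12) = (-3/(-2))*3 = -1/2*(-3)*3 = (3/2)*3 = 9/2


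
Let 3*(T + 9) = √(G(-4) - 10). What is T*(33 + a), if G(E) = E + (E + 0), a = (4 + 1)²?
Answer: -522 + 58*I*√2 ≈ -522.0 + 82.024*I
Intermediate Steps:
a = 25 (a = 5² = 25)
G(E) = 2*E (G(E) = E + E = 2*E)
T = -9 + I*√2 (T = -9 + √(2*(-4) - 10)/3 = -9 + √(-8 - 10)/3 = -9 + √(-18)/3 = -9 + (3*I*√2)/3 = -9 + I*√2 ≈ -9.0 + 1.4142*I)
T*(33 + a) = (-9 + I*√2)*(33 + 25) = (-9 + I*√2)*58 = -522 + 58*I*√2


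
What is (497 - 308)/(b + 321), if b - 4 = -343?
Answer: -21/2 ≈ -10.500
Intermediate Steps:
b = -339 (b = 4 - 343 = -339)
(497 - 308)/(b + 321) = (497 - 308)/(-339 + 321) = 189/(-18) = 189*(-1/18) = -21/2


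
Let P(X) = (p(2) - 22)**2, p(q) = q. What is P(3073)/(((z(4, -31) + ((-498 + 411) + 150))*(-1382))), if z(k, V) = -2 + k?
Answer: -40/8983 ≈ -0.0044529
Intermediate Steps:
P(X) = 400 (P(X) = (2 - 22)**2 = (-20)**2 = 400)
P(3073)/(((z(4, -31) + ((-498 + 411) + 150))*(-1382))) = 400/((((-2 + 4) + ((-498 + 411) + 150))*(-1382))) = 400/(((2 + (-87 + 150))*(-1382))) = 400/(((2 + 63)*(-1382))) = 400/((65*(-1382))) = 400/(-89830) = 400*(-1/89830) = -40/8983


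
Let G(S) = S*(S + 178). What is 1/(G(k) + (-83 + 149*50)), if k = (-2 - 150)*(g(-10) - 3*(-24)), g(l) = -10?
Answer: 1/87141671 ≈ 1.1476e-8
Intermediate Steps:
k = -9424 (k = (-2 - 150)*(-10 - 3*(-24)) = -152*(-10 + 72) = -152*62 = -9424)
G(S) = S*(178 + S)
1/(G(k) + (-83 + 149*50)) = 1/(-9424*(178 - 9424) + (-83 + 149*50)) = 1/(-9424*(-9246) + (-83 + 7450)) = 1/(87134304 + 7367) = 1/87141671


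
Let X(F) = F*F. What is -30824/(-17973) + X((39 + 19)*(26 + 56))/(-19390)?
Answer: -202971621584/174248235 ≈ -1164.8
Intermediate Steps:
X(F) = F²
-30824/(-17973) + X((39 + 19)*(26 + 56))/(-19390) = -30824/(-17973) + ((39 + 19)*(26 + 56))²/(-19390) = -30824*(-1/17973) + (58*82)²*(-1/19390) = 30824/17973 + 4756²*(-1/19390) = 30824/17973 + 22619536*(-1/19390) = 30824/17973 - 11309768/9695 = -202971621584/174248235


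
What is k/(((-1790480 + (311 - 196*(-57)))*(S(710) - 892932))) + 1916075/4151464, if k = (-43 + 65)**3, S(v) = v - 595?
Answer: 276667083726183077/599440742868149976 ≈ 0.46154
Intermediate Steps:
S(v) = -595 + v
k = 10648 (k = 22**3 = 10648)
k/(((-1790480 + (311 - 196*(-57)))*(S(710) - 892932))) + 1916075/4151464 = 10648/(((-1790480 + (311 - 196*(-57)))*((-595 + 710) - 892932))) + 1916075/4151464 = 10648/(((-1790480 + (311 + 11172))*(115 - 892932))) + 1916075*(1/4151464) = 10648/(((-1790480 + 11483)*(-892817))) + 1916075/4151464 = 10648/((-1778997*(-892817))) + 1916075/4151464 = 10648/1588318764549 + 1916075/4151464 = 10648*(1/1588318764549) + 1916075/4151464 = 968/144392614959 + 1916075/4151464 = 276667083726183077/599440742868149976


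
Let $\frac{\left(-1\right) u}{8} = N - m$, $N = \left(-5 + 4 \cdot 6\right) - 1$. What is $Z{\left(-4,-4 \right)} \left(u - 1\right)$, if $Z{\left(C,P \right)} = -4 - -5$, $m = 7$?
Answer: $-89$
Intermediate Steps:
$N = 18$ ($N = \left(-5 + 24\right) - 1 = 19 - 1 = 18$)
$u = -88$ ($u = - 8 \left(18 - 7\right) = \left(-8\right) 11 = -88$)
$Z{\left(C,P \right)} = 1$ ($Z{\left(C,P \right)} = -4 + 5 = 1$)
$Z{\left(-4,-4 \right)} \left(u - 1\right) = 1 \left(-88 - 1\right) = 1 \left(-89\right) = -89$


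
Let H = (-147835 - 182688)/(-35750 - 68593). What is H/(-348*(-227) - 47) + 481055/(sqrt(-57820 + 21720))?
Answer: 330523/8237775507 - 96211*I/38 ≈ 4.0123e-5 - 2531.9*I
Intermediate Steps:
H = 330523/104343 (H = -330523/(-104343) = -330523*(-1/104343) = 330523/104343 ≈ 3.1677)
H/(-348*(-227) - 47) + 481055/(sqrt(-57820 + 21720)) = 330523/(104343*(-348*(-227) - 47)) + 481055/(sqrt(-57820 + 21720)) = 330523/(104343*(78996 - 47)) + 481055/(sqrt(-36100)) = (330523/104343)/78949 + 481055/((190*I)) = (330523/104343)*(1/78949) + 481055*(-I/190) = 330523/8237775507 - 96211*I/38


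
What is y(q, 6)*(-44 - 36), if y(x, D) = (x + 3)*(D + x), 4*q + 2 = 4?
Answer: -1820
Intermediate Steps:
q = 1/2 (q = -1/2 + (1/4)*4 = -1/2 + 1 = 1/2 ≈ 0.50000)
y(x, D) = (3 + x)*(D + x)
y(q, 6)*(-44 - 36) = ((1/2)**2 + 3*6 + 3*(1/2) + 6*(1/2))*(-44 - 36) = (1/4 + 18 + 3/2 + 3)*(-80) = (91/4)*(-80) = -1820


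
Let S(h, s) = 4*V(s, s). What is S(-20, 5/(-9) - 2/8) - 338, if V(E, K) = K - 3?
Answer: -3179/9 ≈ -353.22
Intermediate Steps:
V(E, K) = -3 + K
S(h, s) = -12 + 4*s (S(h, s) = 4*(-3 + s) = -12 + 4*s)
S(-20, 5/(-9) - 2/8) - 338 = (-12 + 4*(5/(-9) - 2/8)) - 338 = (-12 + 4*(5*(-⅑) - 2*⅛)) - 338 = (-12 + 4*(-5/9 - ¼)) - 338 = (-12 + 4*(-29/36)) - 338 = (-12 - 29/9) - 338 = -137/9 - 338 = -3179/9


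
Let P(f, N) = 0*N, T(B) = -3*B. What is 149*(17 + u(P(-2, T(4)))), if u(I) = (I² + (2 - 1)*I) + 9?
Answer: 3874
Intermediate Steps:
P(f, N) = 0
u(I) = 9 + I + I² (u(I) = (I² + 1*I) + 9 = (I² + I) + 9 = (I + I²) + 9 = 9 + I + I²)
149*(17 + u(P(-2, T(4)))) = 149*(17 + (9 + 0 + 0²)) = 149*(17 + (9 + 0 + 0)) = 149*(17 + 9) = 149*26 = 3874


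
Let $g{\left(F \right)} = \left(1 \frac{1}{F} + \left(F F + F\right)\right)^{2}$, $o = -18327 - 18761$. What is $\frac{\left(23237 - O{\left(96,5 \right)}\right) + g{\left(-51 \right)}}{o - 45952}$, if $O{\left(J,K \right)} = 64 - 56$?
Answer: $- \frac{1697316103}{21598704} \approx -78.584$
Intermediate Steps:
$O{\left(J,K \right)} = 8$ ($O{\left(J,K \right)} = 64 - 56 = 8$)
$o = -37088$
$g{\left(F \right)} = \left(F + \frac{1}{F} + F^{2}\right)^{2}$ ($g{\left(F \right)} = \left(\frac{1}{F} + \left(F^{2} + F\right)\right)^{2} = \left(\frac{1}{F} + \left(F + F^{2}\right)\right)^{2} = \left(F + \frac{1}{F} + F^{2}\right)^{2}$)
$\frac{\left(23237 - O{\left(96,5 \right)}\right) + g{\left(-51 \right)}}{o - 45952} = \frac{\left(23237 - 8\right) + \frac{\left(1 + \left(-51\right)^{2} + \left(-51\right)^{3}\right)^{2}}{2601}}{-37088 - 45952} = \frac{\left(23237 - 8\right) + \frac{\left(1 + 2601 - 132651\right)^{2}}{2601}}{-83040} = \left(23229 + \frac{\left(-130049\right)^{2}}{2601}\right) \left(- \frac{1}{83040}\right) = \left(23229 + \frac{1}{2601} \cdot 16912742401\right) \left(- \frac{1}{83040}\right) = \left(23229 + \frac{16912742401}{2601}\right) \left(- \frac{1}{83040}\right) = \frac{16973161030}{2601} \left(- \frac{1}{83040}\right) = - \frac{1697316103}{21598704}$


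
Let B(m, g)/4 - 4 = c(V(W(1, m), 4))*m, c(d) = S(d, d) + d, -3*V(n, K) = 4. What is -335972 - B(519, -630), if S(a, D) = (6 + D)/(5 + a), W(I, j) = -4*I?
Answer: -3694484/11 ≈ -3.3586e+5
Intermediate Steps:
S(a, D) = (6 + D)/(5 + a)
V(n, K) = -4/3 (V(n, K) = -⅓*4 = -4/3)
c(d) = d + (6 + d)/(5 + d) (c(d) = (6 + d)/(5 + d) + d = d + (6 + d)/(5 + d))
B(m, g) = 16 - 8*m/33 (B(m, g) = 16 + 4*(((6 - 4/3 - 4*(5 - 4/3)/3)/(5 - 4/3))*m) = 16 + 4*(((6 - 4/3 - 4/3*11/3)/(11/3))*m) = 16 + 4*((3*(6 - 4/3 - 44/9)/11)*m) = 16 + 4*(((3/11)*(-2/9))*m) = 16 + 4*(-2*m/33) = 16 - 8*m/33)
-335972 - B(519, -630) = -335972 - (16 - 8/33*519) = -335972 - (16 - 1384/11) = -335972 - 1*(-1208/11) = -335972 + 1208/11 = -3694484/11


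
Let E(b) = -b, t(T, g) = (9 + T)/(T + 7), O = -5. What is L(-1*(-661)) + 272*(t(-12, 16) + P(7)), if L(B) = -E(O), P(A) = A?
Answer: 10311/5 ≈ 2062.2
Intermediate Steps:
t(T, g) = (9 + T)/(7 + T)
L(B) = -5 (L(B) = -(-1)*(-5) = -1*5 = -5)
L(-1*(-661)) + 272*(t(-12, 16) + P(7)) = -5 + 272*((9 - 12)/(7 - 12) + 7) = -5 + 272*(-3/(-5) + 7) = -5 + 272*(-⅕*(-3) + 7) = -5 + 272*(⅗ + 7) = -5 + 272*(38/5) = -5 + 10336/5 = 10311/5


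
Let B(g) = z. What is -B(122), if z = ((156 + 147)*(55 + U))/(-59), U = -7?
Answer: 14544/59 ≈ 246.51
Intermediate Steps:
z = -14544/59 (z = ((156 + 147)*(55 - 7))/(-59) = (303*48)*(-1/59) = 14544*(-1/59) = -14544/59 ≈ -246.51)
B(g) = -14544/59
-B(122) = -1*(-14544/59) = 14544/59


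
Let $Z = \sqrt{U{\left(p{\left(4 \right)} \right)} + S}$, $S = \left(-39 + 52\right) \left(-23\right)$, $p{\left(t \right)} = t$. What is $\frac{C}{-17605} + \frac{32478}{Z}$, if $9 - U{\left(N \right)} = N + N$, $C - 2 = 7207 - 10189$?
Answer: $\frac{596}{3521} - \frac{16239 i \sqrt{298}}{149} \approx 0.16927 - 1881.4 i$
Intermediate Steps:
$C = -2980$ ($C = 2 + \left(7207 - 10189\right) = 2 - 2982 = -2980$)
$U{\left(N \right)} = 9 - 2 N$ ($U{\left(N \right)} = 9 - \left(N + N\right) = 9 - 2 N$)
$S = -299$ ($S = 13 \left(-23\right) = -299$)
$Z = i \sqrt{298}$ ($Z = \sqrt{\left(9 - 8\right) - 299} = \sqrt{1 - 299} = \sqrt{-298} = i \sqrt{298} \approx 17.263 i$)
$\frac{C}{-17605} + \frac{32478}{Z} = - \frac{2980}{-17605} + \frac{32478}{i \sqrt{298}} = \left(-2980\right) \left(- \frac{1}{17605}\right) + 32478 \left(- \frac{i \sqrt{298}}{298}\right) = \frac{596}{3521} - \frac{16239 i \sqrt{298}}{149}$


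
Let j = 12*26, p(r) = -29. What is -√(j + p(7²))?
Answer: -√283 ≈ -16.823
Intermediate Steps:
j = 312
-√(j + p(7²)) = -√(312 - 29) = -√283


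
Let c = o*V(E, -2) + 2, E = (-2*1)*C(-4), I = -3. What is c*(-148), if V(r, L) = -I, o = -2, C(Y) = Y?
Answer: 592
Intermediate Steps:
E = 8 (E = -2*1*(-4) = -2*(-4) = 8)
V(r, L) = 3 (V(r, L) = -1*(-3) = 3)
c = -4 (c = -2*3 + 2 = -6 + 2 = -4)
c*(-148) = -4*(-148) = 592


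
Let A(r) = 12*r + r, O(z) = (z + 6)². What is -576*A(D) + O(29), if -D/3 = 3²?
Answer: 203401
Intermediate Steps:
O(z) = (6 + z)²
D = -27 (D = -3*3² = -3*9 = -27)
A(r) = 13*r
-576*A(D) + O(29) = -7488*(-27) + (6 + 29)² = -576*(-351) + 35² = 202176 + 1225 = 203401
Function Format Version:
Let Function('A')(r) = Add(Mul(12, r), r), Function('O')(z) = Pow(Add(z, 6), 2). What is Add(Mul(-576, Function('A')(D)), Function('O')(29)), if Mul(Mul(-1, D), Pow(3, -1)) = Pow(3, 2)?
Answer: 203401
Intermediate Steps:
Function('O')(z) = Pow(Add(6, z), 2)
D = -27 (D = Mul(-3, Pow(3, 2)) = Mul(-3, 9) = -27)
Function('A')(r) = Mul(13, r)
Add(Mul(-576, Function('A')(D)), Function('O')(29)) = Add(Mul(-576, Mul(13, -27)), Pow(Add(6, 29), 2)) = Add(Mul(-576, -351), Pow(35, 2)) = Add(202176, 1225) = 203401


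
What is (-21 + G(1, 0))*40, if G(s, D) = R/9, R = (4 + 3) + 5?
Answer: -2360/3 ≈ -786.67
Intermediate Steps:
R = 12 (R = 7 + 5 = 12)
G(s, D) = 4/3 (G(s, D) = 12/9 = 12*(1/9) = 4/3)
(-21 + G(1, 0))*40 = (-21 + 4/3)*40 = -59/3*40 = -2360/3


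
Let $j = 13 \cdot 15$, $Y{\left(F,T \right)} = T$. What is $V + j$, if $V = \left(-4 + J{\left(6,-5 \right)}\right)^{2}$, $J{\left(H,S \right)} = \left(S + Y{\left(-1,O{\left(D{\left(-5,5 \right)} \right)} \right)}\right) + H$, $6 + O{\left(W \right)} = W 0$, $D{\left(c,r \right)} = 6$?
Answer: $276$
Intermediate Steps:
$O{\left(W \right)} = -6$ ($O{\left(W \right)} = -6 + W 0 = -6 + 0 = -6$)
$j = 195$
$J{\left(H,S \right)} = -6 + H + S$ ($J{\left(H,S \right)} = \left(S - 6\right) + H = \left(-6 + S\right) + H = -6 + H + S$)
$V = 81$ ($V = \left(-4 - 5\right)^{2} = \left(-9\right)^{2} = 81$)
$V + j = 81 + 195 = 276$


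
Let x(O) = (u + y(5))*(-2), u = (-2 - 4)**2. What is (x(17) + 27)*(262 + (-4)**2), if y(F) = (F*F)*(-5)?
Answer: 56990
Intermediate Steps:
y(F) = -5*F**2 (y(F) = F**2*(-5) = -5*F**2)
u = 36 (u = (-6)**2 = 36)
x(O) = 178 (x(O) = (36 - 5*5**2)*(-2) = (36 - 5*25)*(-2) = (36 - 125)*(-2) = -89*(-2) = 178)
(x(17) + 27)*(262 + (-4)**2) = (178 + 27)*(262 + (-4)**2) = 205*(262 + 16) = 205*278 = 56990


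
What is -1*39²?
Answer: -1521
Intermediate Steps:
-1*39² = -1*1521 = -1521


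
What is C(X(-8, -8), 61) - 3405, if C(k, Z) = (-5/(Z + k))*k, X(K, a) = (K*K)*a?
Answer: -1538215/451 ≈ -3410.7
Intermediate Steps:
X(K, a) = a*K² (X(K, a) = K²*a = a*K²)
C(k, Z) = -5*k/(Z + k) (C(k, Z) = (-5/(Z + k))*k = -5*k/(Z + k))
C(X(-8, -8), 61) - 3405 = -5*(-8*(-8)²)/(61 - 8*(-8)²) - 3405 = -5*(-8*64)/(61 - 8*64) - 3405 = -5*(-512)/(61 - 512) - 3405 = -5*(-512)/(-451) - 3405 = -5*(-512)*(-1/451) - 3405 = -2560/451 - 3405 = -1538215/451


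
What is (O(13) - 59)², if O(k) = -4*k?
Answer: 12321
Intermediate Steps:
(O(13) - 59)² = (-4*13 - 59)² = (-52 - 59)² = (-111)² = 12321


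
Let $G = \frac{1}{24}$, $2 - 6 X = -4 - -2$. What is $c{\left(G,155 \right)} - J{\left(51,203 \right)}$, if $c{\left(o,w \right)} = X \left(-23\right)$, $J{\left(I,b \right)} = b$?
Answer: $- \frac{655}{3} \approx -218.33$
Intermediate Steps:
$X = \frac{2}{3}$ ($X = \frac{1}{3} - \frac{-4 - -2}{6} = \frac{1}{3} - \frac{-4 + 2}{6} = \frac{1}{3} - - \frac{1}{3} = \frac{1}{3} + \frac{1}{3} = \frac{2}{3} \approx 0.66667$)
$G = \frac{1}{24} \approx 0.041667$
$c{\left(o,w \right)} = - \frac{46}{3}$ ($c{\left(o,w \right)} = \frac{2}{3} \left(-23\right) = - \frac{46}{3}$)
$c{\left(G,155 \right)} - J{\left(51,203 \right)} = - \frac{46}{3} - 203 = - \frac{655}{3}$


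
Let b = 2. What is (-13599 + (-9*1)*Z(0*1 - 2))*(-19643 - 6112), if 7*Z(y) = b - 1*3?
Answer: 2451463920/7 ≈ 3.5021e+8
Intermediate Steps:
Z(y) = -1/7 (Z(y) = (2 - 1*3)/7 = (2 - 3)/7 = (1/7)*(-1) = -1/7)
(-13599 + (-9*1)*Z(0*1 - 2))*(-19643 - 6112) = (-13599 - 9*1*(-1/7))*(-19643 - 6112) = (-13599 - 9*(-1/7))*(-25755) = (-13599 + 9/7)*(-25755) = -95184/7*(-25755) = 2451463920/7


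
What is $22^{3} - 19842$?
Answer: $-9194$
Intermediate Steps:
$22^{3} - 19842 = 10648 - 19842 = -9194$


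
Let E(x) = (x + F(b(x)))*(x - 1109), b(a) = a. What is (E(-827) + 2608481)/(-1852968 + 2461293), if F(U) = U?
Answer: 77475/8111 ≈ 9.5518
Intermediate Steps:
E(x) = 2*x*(-1109 + x) (E(x) = (x + x)*(x - 1109) = (2*x)*(-1109 + x) = 2*x*(-1109 + x))
(E(-827) + 2608481)/(-1852968 + 2461293) = (2*(-827)*(-1109 - 827) + 2608481)/(-1852968 + 2461293) = (2*(-827)*(-1936) + 2608481)/608325 = (3202144 + 2608481)*(1/608325) = 5810625*(1/608325) = 77475/8111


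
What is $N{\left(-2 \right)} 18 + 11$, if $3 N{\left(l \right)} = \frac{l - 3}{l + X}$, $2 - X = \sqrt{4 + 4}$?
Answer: $11 + \frac{15 \sqrt{2}}{2} \approx 21.607$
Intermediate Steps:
$X = 2 - 2 \sqrt{2}$ ($X = 2 - \sqrt{4 + 4} = 2 - \sqrt{8} = 2 - 2 \sqrt{2} \approx -0.82843$)
$N{\left(l \right)} = \frac{-3 + l}{3 \left(2 + l - 2 \sqrt{2}\right)}$ ($N{\left(l \right)} = \frac{\left(l - 3\right) \frac{1}{l + \left(2 - 2 \sqrt{2}\right)}}{3} = \frac{\left(-3 + l\right) \frac{1}{2 + l - 2 \sqrt{2}}}{3} = \frac{\frac{1}{2 + l - 2 \sqrt{2}} \left(-3 + l\right)}{3} = \frac{-3 + l}{3 \left(2 + l - 2 \sqrt{2}\right)}$)
$N{\left(-2 \right)} 18 + 11 = \frac{-3 - 2}{3 \left(2 - 2 - 2 \sqrt{2}\right)} 18 + 11 = \frac{1}{3} \frac{1}{\left(-2\right) \sqrt{2}} \left(-5\right) 18 + 11 = \frac{1}{3} \left(- \frac{\sqrt{2}}{4}\right) \left(-5\right) 18 + 11 = \frac{5 \sqrt{2}}{12} \cdot 18 + 11 = \frac{15 \sqrt{2}}{2} + 11 = 11 + \frac{15 \sqrt{2}}{2}$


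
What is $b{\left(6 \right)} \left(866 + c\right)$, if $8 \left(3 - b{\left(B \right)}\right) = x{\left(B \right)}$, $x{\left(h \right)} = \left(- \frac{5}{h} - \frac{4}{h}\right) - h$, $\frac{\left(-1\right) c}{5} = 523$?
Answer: $- \frac{110187}{16} \approx -6886.7$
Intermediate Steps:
$c = -2615$ ($c = \left(-5\right) 523 = -2615$)
$x{\left(h \right)} = - h - \frac{9}{h}$ ($x{\left(h \right)} = - \frac{9}{h} - h = - h - \frac{9}{h}$)
$b{\left(B \right)} = 3 + \frac{B}{8} + \frac{9}{8 B}$ ($b{\left(B \right)} = 3 - \frac{- B - \frac{9}{B}}{8} = 3 + \left(\frac{B}{8} + \frac{9}{8 B}\right) = 3 + \frac{B}{8} + \frac{9}{8 B}$)
$b{\left(6 \right)} \left(866 + c\right) = \left(3 + \frac{1}{8} \cdot 6 + \frac{9}{8 \cdot 6}\right) \left(866 - 2615\right) = \left(3 + \frac{3}{4} + \frac{9}{8} \cdot \frac{1}{6}\right) \left(-1749\right) = \left(3 + \frac{3}{4} + \frac{3}{16}\right) \left(-1749\right) = \frac{63}{16} \left(-1749\right) = - \frac{110187}{16}$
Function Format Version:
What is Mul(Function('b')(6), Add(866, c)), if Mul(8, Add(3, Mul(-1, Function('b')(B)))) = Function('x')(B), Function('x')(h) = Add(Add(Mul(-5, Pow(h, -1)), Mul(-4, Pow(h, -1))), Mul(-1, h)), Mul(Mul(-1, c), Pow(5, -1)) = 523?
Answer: Rational(-110187, 16) ≈ -6886.7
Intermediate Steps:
c = -2615 (c = Mul(-5, 523) = -2615)
Function('x')(h) = Add(Mul(-1, h), Mul(-9, Pow(h, -1))) (Function('x')(h) = Add(Mul(-9, Pow(h, -1)), Mul(-1, h)) = Add(Mul(-1, h), Mul(-9, Pow(h, -1))))
Function('b')(B) = Add(3, Mul(Rational(1, 8), B), Mul(Rational(9, 8), Pow(B, -1))) (Function('b')(B) = Add(3, Mul(Rational(-1, 8), Add(Mul(-1, B), Mul(-9, Pow(B, -1))))) = Add(3, Add(Mul(Rational(1, 8), B), Mul(Rational(9, 8), Pow(B, -1)))) = Add(3, Mul(Rational(1, 8), B), Mul(Rational(9, 8), Pow(B, -1))))
Mul(Function('b')(6), Add(866, c)) = Mul(Add(3, Mul(Rational(1, 8), 6), Mul(Rational(9, 8), Pow(6, -1))), Add(866, -2615)) = Mul(Add(3, Rational(3, 4), Mul(Rational(9, 8), Rational(1, 6))), -1749) = Mul(Add(3, Rational(3, 4), Rational(3, 16)), -1749) = Mul(Rational(63, 16), -1749) = Rational(-110187, 16)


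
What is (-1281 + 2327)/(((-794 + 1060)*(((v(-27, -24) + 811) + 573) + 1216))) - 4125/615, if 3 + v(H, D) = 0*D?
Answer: -94963832/14161441 ≈ -6.7058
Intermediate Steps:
v(H, D) = -3 (v(H, D) = -3 + 0*D = -3 + 0 = -3)
(-1281 + 2327)/(((-794 + 1060)*(((v(-27, -24) + 811) + 573) + 1216))) - 4125/615 = (-1281 + 2327)/(((-794 + 1060)*(((-3 + 811) + 573) + 1216))) - 4125/615 = 1046/((266*((808 + 573) + 1216))) - 4125*1/615 = 1046/((266*(1381 + 1216))) - 275/41 = 1046/((266*2597)) - 275/41 = 1046/690802 - 275/41 = 1046*(1/690802) - 275/41 = 523/345401 - 275/41 = -94963832/14161441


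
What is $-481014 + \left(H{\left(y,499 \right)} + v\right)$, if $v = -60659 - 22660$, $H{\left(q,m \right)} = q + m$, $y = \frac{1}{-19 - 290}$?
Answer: $- \frac{174224707}{309} \approx -5.6383 \cdot 10^{5}$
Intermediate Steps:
$y = - \frac{1}{309}$ ($y = \frac{1}{-309} = - \frac{1}{309} \approx -0.0032362$)
$H{\left(q,m \right)} = m + q$
$v = -83319$
$-481014 + \left(H{\left(y,499 \right)} + v\right) = -481014 + \left(\left(499 - \frac{1}{309}\right) - 83319\right) = -481014 + \left(\frac{154190}{309} - 83319\right) = -481014 - \frac{25591381}{309} = - \frac{174224707}{309}$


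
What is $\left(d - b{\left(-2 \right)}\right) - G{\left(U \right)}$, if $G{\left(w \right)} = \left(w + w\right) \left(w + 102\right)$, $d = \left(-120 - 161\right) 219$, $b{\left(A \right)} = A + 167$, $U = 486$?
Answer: $-633240$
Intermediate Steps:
$b{\left(A \right)} = 167 + A$
$d = -61539$ ($d = \left(-281\right) 219 = -61539$)
$G{\left(w \right)} = 2 w \left(102 + w\right)$
$\left(d - b{\left(-2 \right)}\right) - G{\left(U \right)} = \left(-61539 - \left(167 - 2\right)\right) - 2 \cdot 486 \left(102 + 486\right) = \left(-61539 - 165\right) - 2 \cdot 486 \cdot 588 = \left(-61539 - 165\right) - 571536 = -61704 - 571536 = -633240$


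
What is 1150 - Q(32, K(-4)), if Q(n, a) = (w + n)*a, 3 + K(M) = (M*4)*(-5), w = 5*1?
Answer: -1699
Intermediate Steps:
w = 5
K(M) = -3 - 20*M (K(M) = -3 + (M*4)*(-5) = -3 + (4*M)*(-5) = -3 - 20*M)
Q(n, a) = a*(5 + n) (Q(n, a) = (5 + n)*a = a*(5 + n))
1150 - Q(32, K(-4)) = 1150 - (-3 - 20*(-4))*(5 + 32) = 1150 - (-3 + 80)*37 = 1150 - 77*37 = 1150 - 1*2849 = 1150 - 2849 = -1699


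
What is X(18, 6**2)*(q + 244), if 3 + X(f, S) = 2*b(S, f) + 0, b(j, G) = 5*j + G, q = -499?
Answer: -100215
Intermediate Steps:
b(j, G) = G + 5*j
X(f, S) = -3 + 2*f + 10*S (X(f, S) = -3 + (2*(f + 5*S) + 0) = -3 + ((2*f + 10*S) + 0) = -3 + (2*f + 10*S) = -3 + 2*f + 10*S)
X(18, 6**2)*(q + 244) = (-3 + 2*18 + 10*6**2)*(-499 + 244) = (-3 + 36 + 10*36)*(-255) = (-3 + 36 + 360)*(-255) = 393*(-255) = -100215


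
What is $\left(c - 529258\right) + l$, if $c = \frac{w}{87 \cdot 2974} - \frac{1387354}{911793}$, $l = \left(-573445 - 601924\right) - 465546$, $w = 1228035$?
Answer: $- \frac{170658893875427993}{78638499078} \approx -2.1702 \cdot 10^{6}$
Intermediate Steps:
$l = -1640915$ ($l = -1175369 - 465546 = -1640915$)
$c = \frac{253584172501}{78638499078}$ ($c = \frac{1228035}{87 \cdot 2974} - \frac{1387354}{911793} = \frac{1228035}{258738} - \frac{1387354}{911793} = 1228035 \cdot \frac{1}{258738} - \frac{1387354}{911793} = \frac{409345}{86246} - \frac{1387354}{911793} = \frac{253584172501}{78638499078} \approx 3.2247$)
$\left(c - 529258\right) + l = \left(\frac{253584172501}{78638499078} - 529258\right) - 1640915 = - \frac{41619801160851623}{78638499078} - 1640915 = - \frac{170658893875427993}{78638499078}$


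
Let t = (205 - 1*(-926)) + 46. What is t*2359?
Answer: 2776543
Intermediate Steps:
t = 1177 (t = (205 + 926) + 46 = 1131 + 46 = 1177)
t*2359 = 1177*2359 = 2776543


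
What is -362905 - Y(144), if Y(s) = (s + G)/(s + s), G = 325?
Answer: -104517109/288 ≈ -3.6291e+5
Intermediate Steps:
Y(s) = (325 + s)/(2*s) (Y(s) = (s + 325)/(s + s) = (325 + s)/((2*s)) = (325 + s)*(1/(2*s)) = (325 + s)/(2*s))
-362905 - Y(144) = -362905 - (325 + 144)/(2*144) = -362905 - 469/(2*144) = -362905 - 1*469/288 = -362905 - 469/288 = -104517109/288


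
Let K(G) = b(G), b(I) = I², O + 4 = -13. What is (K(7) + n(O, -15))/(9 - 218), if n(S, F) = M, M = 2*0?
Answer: -49/209 ≈ -0.23445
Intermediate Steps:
O = -17 (O = -4 - 13 = -17)
M = 0
n(S, F) = 0
K(G) = G²
(K(7) + n(O, -15))/(9 - 218) = (7² + 0)/(9 - 218) = (49 + 0)/(-209) = 49*(-1/209) = -49/209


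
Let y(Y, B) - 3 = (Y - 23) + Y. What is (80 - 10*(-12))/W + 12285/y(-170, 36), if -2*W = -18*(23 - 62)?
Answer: -97423/2808 ≈ -34.695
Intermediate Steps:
y(Y, B) = -20 + 2*Y (y(Y, B) = 3 + ((Y - 23) + Y) = 3 + ((-23 + Y) + Y) = 3 + (-23 + 2*Y) = -20 + 2*Y)
W = -351 (W = -(-9)*(23 - 62) = -(-9)*(-39) = -½*702 = -351)
(80 - 10*(-12))/W + 12285/y(-170, 36) = (80 - 10*(-12))/(-351) + 12285/(-20 + 2*(-170)) = (80 + 120)*(-1/351) + 12285/(-20 - 340) = 200*(-1/351) + 12285/(-360) = -200/351 + 12285*(-1/360) = -200/351 - 273/8 = -97423/2808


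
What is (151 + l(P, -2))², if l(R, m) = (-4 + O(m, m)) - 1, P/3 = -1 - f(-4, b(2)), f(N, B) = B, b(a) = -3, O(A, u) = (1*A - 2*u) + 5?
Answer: 23409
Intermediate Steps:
O(A, u) = 5 + A - 2*u (O(A, u) = (A - 2*u) + 5 = 5 + A - 2*u)
P = 6 (P = 3*(-1 - 1*(-3)) = 3*(-1 + 3) = 3*2 = 6)
l(R, m) = -m (l(R, m) = (-4 + (5 + m - 2*m)) - 1 = (-4 + (5 - m)) - 1 = (1 - m) - 1 = -m)
(151 + l(P, -2))² = (151 - 1*(-2))² = (151 + 2)² = 153² = 23409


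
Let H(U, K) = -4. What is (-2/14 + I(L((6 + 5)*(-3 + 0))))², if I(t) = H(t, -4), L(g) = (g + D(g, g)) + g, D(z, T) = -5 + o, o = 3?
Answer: 841/49 ≈ 17.163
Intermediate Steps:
D(z, T) = -2 (D(z, T) = -5 + 3 = -2)
L(g) = -2 + 2*g (L(g) = (g - 2) + g = (-2 + g) + g = -2 + 2*g)
I(t) = -4
(-2/14 + I(L((6 + 5)*(-3 + 0))))² = (-2/14 - 4)² = (-2*1/14 - 4)² = (-⅐ - 4)² = (-29/7)² = 841/49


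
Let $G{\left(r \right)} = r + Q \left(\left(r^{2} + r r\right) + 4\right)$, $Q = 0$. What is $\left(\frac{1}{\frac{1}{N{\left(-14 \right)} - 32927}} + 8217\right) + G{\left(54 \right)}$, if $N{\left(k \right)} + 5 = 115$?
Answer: $-24546$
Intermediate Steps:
$N{\left(k \right)} = 110$ ($N{\left(k \right)} = -5 + 115 = 110$)
$G{\left(r \right)} = r$ ($G{\left(r \right)} = r + 0 \left(\left(r^{2} + r r\right) + 4\right) = r + 0 \left(\left(r^{2} + r^{2}\right) + 4\right) = r + 0 \left(2 r^{2} + 4\right) = r + 0 \left(4 + 2 r^{2}\right) = r + 0 = r$)
$\left(\frac{1}{\frac{1}{N{\left(-14 \right)} - 32927}} + 8217\right) + G{\left(54 \right)} = \left(\frac{1}{\frac{1}{110 - 32927}} + 8217\right) + 54 = \left(\frac{1}{\frac{1}{-32817}} + 8217\right) + 54 = \left(\frac{1}{- \frac{1}{32817}} + 8217\right) + 54 = \left(-32817 + 8217\right) + 54 = -24600 + 54 = -24546$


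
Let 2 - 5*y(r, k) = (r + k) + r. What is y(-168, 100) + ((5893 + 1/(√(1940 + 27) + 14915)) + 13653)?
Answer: 21793496790319/1112276290 - √1967/222455258 ≈ 19594.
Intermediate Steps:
y(r, k) = ⅖ - 2*r/5 - k/5 (y(r, k) = ⅖ - ((r + k) + r)/5 = ⅖ - ((k + r) + r)/5 = ⅖ - (k + 2*r)/5 = ⅖ + (-2*r/5 - k/5) = ⅖ - 2*r/5 - k/5)
y(-168, 100) + ((5893 + 1/(√(1940 + 27) + 14915)) + 13653) = (⅖ - ⅖*(-168) - ⅕*100) + ((5893 + 1/(√(1940 + 27) + 14915)) + 13653) = (⅖ + 336/5 - 20) + ((5893 + 1/(√1967 + 14915)) + 13653) = 238/5 + ((5893 + 1/(14915 + √1967)) + 13653) = 238/5 + (19546 + 1/(14915 + √1967)) = 97968/5 + 1/(14915 + √1967)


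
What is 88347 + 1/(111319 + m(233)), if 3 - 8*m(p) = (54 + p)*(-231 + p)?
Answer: 78627151415/889981 ≈ 88347.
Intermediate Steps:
m(p) = 3/8 - (-231 + p)*(54 + p)/8 (m(p) = 3/8 - (54 + p)*(-231 + p)/8 = 3/8 - (-231 + p)*(54 + p)/8)
88347 + 1/(111319 + m(233)) = 88347 + 1/(111319 + (12477/8 - ⅛*233² + (177/8)*233)) = 88347 + 1/(111319 + (12477/8 - ⅛*54289 + 41241/8)) = 88347 + 1/(111319 + (12477/8 - 54289/8 + 41241/8)) = 88347 + 1/(111319 - 571/8) = 88347 + 1/(889981/8) = 88347 + 8/889981 = 78627151415/889981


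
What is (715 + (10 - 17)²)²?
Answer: 583696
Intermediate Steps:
(715 + (10 - 17)²)² = (715 + (-7)²)² = (715 + 49)² = 764² = 583696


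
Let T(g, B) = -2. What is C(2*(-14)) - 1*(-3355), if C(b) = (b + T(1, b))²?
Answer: 4255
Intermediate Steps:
C(b) = (-2 + b)² (C(b) = (b - 2)² = (-2 + b)²)
C(2*(-14)) - 1*(-3355) = (-2 + 2*(-14))² - 1*(-3355) = (-2 - 28)² + 3355 = (-30)² + 3355 = 900 + 3355 = 4255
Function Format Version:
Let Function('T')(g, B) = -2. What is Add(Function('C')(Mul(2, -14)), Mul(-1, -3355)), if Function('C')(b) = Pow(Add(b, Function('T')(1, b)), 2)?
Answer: 4255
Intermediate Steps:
Function('C')(b) = Pow(Add(-2, b), 2) (Function('C')(b) = Pow(Add(b, -2), 2) = Pow(Add(-2, b), 2))
Add(Function('C')(Mul(2, -14)), Mul(-1, -3355)) = Add(Pow(Add(-2, Mul(2, -14)), 2), Mul(-1, -3355)) = Add(Pow(Add(-2, -28), 2), 3355) = Add(Pow(-30, 2), 3355) = Add(900, 3355) = 4255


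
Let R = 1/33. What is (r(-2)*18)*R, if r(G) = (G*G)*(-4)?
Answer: -96/11 ≈ -8.7273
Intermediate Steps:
R = 1/33 ≈ 0.030303
r(G) = -4*G² (r(G) = G²*(-4) = -4*G²)
(r(-2)*18)*R = (-4*(-2)²*18)*(1/33) = (-4*4*18)*(1/33) = -16*18*(1/33) = -288*1/33 = -96/11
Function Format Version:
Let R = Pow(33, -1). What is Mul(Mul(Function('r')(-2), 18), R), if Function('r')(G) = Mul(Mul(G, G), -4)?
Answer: Rational(-96, 11) ≈ -8.7273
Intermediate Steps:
R = Rational(1, 33) ≈ 0.030303
Function('r')(G) = Mul(-4, Pow(G, 2)) (Function('r')(G) = Mul(Pow(G, 2), -4) = Mul(-4, Pow(G, 2)))
Mul(Mul(Function('r')(-2), 18), R) = Mul(Mul(Mul(-4, Pow(-2, 2)), 18), Rational(1, 33)) = Mul(Mul(Mul(-4, 4), 18), Rational(1, 33)) = Mul(Mul(-16, 18), Rational(1, 33)) = Mul(-288, Rational(1, 33)) = Rational(-96, 11)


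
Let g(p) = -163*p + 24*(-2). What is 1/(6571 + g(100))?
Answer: -1/9777 ≈ -0.00010228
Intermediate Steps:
g(p) = -48 - 163*p (g(p) = -163*p - 48 = -48 - 163*p)
1/(6571 + g(100)) = 1/(6571 + (-48 - 163*100)) = 1/(6571 + (-48 - 16300)) = 1/(6571 - 16348) = 1/(-9777) = -1/9777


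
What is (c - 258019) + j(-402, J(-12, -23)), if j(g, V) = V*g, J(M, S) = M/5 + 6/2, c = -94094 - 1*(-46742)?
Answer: -1528061/5 ≈ -3.0561e+5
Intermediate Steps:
c = -47352 (c = -94094 + 46742 = -47352)
J(M, S) = 3 + M/5 (J(M, S) = M*(1/5) + 6*(1/2) = M/5 + 3 = 3 + M/5)
(c - 258019) + j(-402, J(-12, -23)) = (-47352 - 258019) + (3 + (1/5)*(-12))*(-402) = -305371 + (3 - 12/5)*(-402) = -305371 + (3/5)*(-402) = -305371 - 1206/5 = -1528061/5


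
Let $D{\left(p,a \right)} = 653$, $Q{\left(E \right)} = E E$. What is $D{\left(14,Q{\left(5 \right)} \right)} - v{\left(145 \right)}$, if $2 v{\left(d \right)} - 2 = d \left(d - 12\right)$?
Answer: $- \frac{17981}{2} \approx -8990.5$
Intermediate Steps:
$v{\left(d \right)} = 1 + \frac{d \left(-12 + d\right)}{2}$ ($v{\left(d \right)} = 1 + \frac{d \left(d - 12\right)}{2} = 1 + \frac{d \left(-12 + d\right)}{2}$)
$Q{\left(E \right)} = E^{2}$
$D{\left(14,Q{\left(5 \right)} \right)} - v{\left(145 \right)} = 653 - \left(1 + \frac{145^{2}}{2} - 870\right) = 653 - \left(1 + \frac{1}{2} \cdot 21025 - 870\right) = 653 - \left(1 + \frac{21025}{2} - 870\right) = 653 - \frac{19287}{2} = - \frac{17981}{2}$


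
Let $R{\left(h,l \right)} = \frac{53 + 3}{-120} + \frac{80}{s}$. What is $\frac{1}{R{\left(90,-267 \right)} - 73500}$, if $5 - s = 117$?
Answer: $- \frac{105}{7717624} \approx -1.3605 \cdot 10^{-5}$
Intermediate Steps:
$s = -112$ ($s = 5 - 117 = -112$)
$R{\left(h,l \right)} = - \frac{124}{105}$ ($R{\left(h,l \right)} = \frac{53 + 3}{-120} + \frac{80}{-112} = 56 \left(- \frac{1}{120}\right) + 80 \left(- \frac{1}{112}\right) = - \frac{7}{15} - \frac{5}{7} = - \frac{124}{105}$)
$\frac{1}{R{\left(90,-267 \right)} - 73500} = \frac{1}{- \frac{124}{105} - 73500} = \frac{1}{- \frac{7717624}{105}} = - \frac{105}{7717624}$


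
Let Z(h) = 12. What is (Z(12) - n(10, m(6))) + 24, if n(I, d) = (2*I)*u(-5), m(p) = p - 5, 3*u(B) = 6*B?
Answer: 236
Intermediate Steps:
u(B) = 2*B (u(B) = (6*B)/3 = 2*B)
m(p) = -5 + p
n(I, d) = -20*I (n(I, d) = (2*I)*(2*(-5)) = (2*I)*(-10) = -20*I)
(Z(12) - n(10, m(6))) + 24 = (12 - (-20)*10) + 24 = (12 - 1*(-200)) + 24 = (12 + 200) + 24 = 212 + 24 = 236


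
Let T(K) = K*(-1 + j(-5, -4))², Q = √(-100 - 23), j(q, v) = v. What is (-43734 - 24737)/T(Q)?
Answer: 68471*I*√123/3075 ≈ 246.95*I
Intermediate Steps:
Q = I*√123 (Q = √(-123) = I*√123 ≈ 11.091*I)
T(K) = 25*K (T(K) = K*(-1 - 4)² = K*(-5)² = K*25 = 25*K)
(-43734 - 24737)/T(Q) = (-43734 - 24737)/((25*(I*√123))) = -68471*(-I*√123/3075) = -(-68471)*I*√123/3075 = 68471*I*√123/3075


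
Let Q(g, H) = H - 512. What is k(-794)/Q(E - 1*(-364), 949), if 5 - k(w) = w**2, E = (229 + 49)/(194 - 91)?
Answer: -630431/437 ≈ -1442.6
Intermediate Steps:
E = 278/103 ≈ 2.6990
Q(g, H) = -512 + H
k(w) = 5 - w**2
k(-794)/Q(E - 1*(-364), 949) = (5 - 1*(-794)**2)/(-512 + 949) = (5 - 1*630436)/437 = (5 - 630436)*(1/437) = -630431*1/437 = -630431/437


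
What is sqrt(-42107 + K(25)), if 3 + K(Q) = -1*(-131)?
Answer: I*sqrt(41979) ≈ 204.89*I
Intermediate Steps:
K(Q) = 128 (K(Q) = -3 - 1*(-131) = -3 + 131 = 128)
sqrt(-42107 + K(25)) = sqrt(-42107 + 128) = sqrt(-41979) = I*sqrt(41979)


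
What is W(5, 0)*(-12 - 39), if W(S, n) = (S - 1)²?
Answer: -816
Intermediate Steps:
W(S, n) = (-1 + S)²
W(5, 0)*(-12 - 39) = (-1 + 5)²*(-12 - 39) = 4²*(-51) = 16*(-51) = -816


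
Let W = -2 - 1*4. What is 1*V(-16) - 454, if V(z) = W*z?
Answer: -358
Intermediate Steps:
W = -6 (W = -2 - 4 = -6)
V(z) = -6*z
1*V(-16) - 454 = 1*(-6*(-16)) - 454 = 1*96 - 454 = 96 - 454 = -358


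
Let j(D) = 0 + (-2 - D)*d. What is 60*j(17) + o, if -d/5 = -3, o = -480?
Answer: -17580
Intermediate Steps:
d = 15 (d = -5*(-3) = 15)
j(D) = -30 - 15*D (j(D) = 0 + (-2 - D)*15 = 0 + (-30 - 15*D) = -30 - 15*D)
60*j(17) + o = 60*(-30 - 15*17) - 480 = 60*(-30 - 255) - 480 = 60*(-285) - 480 = -17100 - 480 = -17580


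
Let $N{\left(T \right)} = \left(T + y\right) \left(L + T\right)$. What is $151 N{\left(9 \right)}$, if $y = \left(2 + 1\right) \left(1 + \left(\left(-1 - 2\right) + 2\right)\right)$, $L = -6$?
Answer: $4077$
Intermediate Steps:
$y = 0$ ($y = 3 \left(1 + \left(-3 + 2\right)\right) = 3 \left(1 - 1\right) = 3 \cdot 0 = 0$)
$N{\left(T \right)} = T \left(-6 + T\right)$ ($N{\left(T \right)} = \left(T + 0\right) \left(-6 + T\right) = T \left(-6 + T\right)$)
$151 N{\left(9 \right)} = 151 \cdot 9 \left(-6 + 9\right) = 151 \cdot 9 \cdot 3 = 151 \cdot 27 = 4077$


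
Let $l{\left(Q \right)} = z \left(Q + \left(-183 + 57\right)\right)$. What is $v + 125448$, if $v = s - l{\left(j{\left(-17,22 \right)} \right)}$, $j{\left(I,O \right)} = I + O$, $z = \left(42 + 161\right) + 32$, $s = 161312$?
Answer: $315195$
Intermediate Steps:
$z = 235$ ($z = 203 + 32 = 235$)
$l{\left(Q \right)} = -29610 + 235 Q$ ($l{\left(Q \right)} = 235 \left(Q + \left(-183 + 57\right)\right) = 235 \left(Q - 126\right) = 235 \left(-126 + Q\right) = -29610 + 235 Q$)
$v = 189747$ ($v = 161312 - \left(-29610 + 235 \left(-17 + 22\right)\right) = 161312 - \left(-29610 + 235 \cdot 5\right) = 161312 - \left(-29610 + 1175\right) = 161312 - -28435 = 161312 + 28435 = 189747$)
$v + 125448 = 189747 + 125448 = 315195$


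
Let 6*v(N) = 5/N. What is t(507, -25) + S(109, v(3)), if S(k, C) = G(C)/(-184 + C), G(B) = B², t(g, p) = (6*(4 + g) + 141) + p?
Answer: 189411707/59526 ≈ 3182.0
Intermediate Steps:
t(g, p) = 165 + p + 6*g (t(g, p) = ((24 + 6*g) + 141) + p = (165 + 6*g) + p = 165 + p + 6*g)
v(N) = 5/(6*N) (v(N) = (5/N)/6 = 5/(6*N))
S(k, C) = C²/(-184 + C)
t(507, -25) + S(109, v(3)) = (165 - 25 + 6*507) + ((⅚)/3)²/(-184 + (⅚)/3) = (165 - 25 + 3042) + ((⅚)*(⅓))²/(-184 + (⅚)*(⅓)) = 3182 + (5/18)²/(-184 + 5/18) = 3182 + 25/(324*(-3307/18)) = 3182 + (25/324)*(-18/3307) = 3182 - 25/59526 = 189411707/59526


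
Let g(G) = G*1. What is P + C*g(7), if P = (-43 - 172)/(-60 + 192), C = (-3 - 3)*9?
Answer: -50111/132 ≈ -379.63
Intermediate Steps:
g(G) = G
C = -54 (C = -6*9 = -54)
P = -215/132 ≈ -1.6288
P + C*g(7) = -215/132 - 54*7 = -215/132 - 378 = -50111/132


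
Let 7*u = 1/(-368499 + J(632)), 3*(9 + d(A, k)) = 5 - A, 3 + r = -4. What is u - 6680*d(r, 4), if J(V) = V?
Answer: 86007304599/2575069 ≈ 33400.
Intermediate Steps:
r = -7 (r = -3 - 4 = -7)
d(A, k) = -22/3 - A/3 (d(A, k) = -9 + (5 - A)/3 = -9 + (5/3 - A/3) = -22/3 - A/3)
u = -1/2575069 (u = 1/(7*(-368499 + 632)) = (1/7)/(-367867) = (1/7)*(-1/367867) = -1/2575069 ≈ -3.8834e-7)
u - 6680*d(r, 4) = -1/2575069 - 6680*(-22/3 - 1/3*(-7)) = -1/2575069 - 6680*(-22/3 + 7/3) = -1/2575069 - 6680*(-5) = -1/2575069 - 1*(-33400) = -1/2575069 + 33400 = 86007304599/2575069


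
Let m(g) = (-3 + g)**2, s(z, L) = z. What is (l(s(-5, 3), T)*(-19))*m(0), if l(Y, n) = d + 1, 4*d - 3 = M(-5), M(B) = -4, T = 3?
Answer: -513/4 ≈ -128.25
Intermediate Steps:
d = -1/4 (d = 3/4 + (1/4)*(-4) = 3/4 - 1 = -1/4 ≈ -0.25000)
l(Y, n) = 3/4 (l(Y, n) = -1/4 + 1 = 3/4)
(l(s(-5, 3), T)*(-19))*m(0) = ((3/4)*(-19))*(-3 + 0)**2 = -57/4*(-3)**2 = -57/4*9 = -513/4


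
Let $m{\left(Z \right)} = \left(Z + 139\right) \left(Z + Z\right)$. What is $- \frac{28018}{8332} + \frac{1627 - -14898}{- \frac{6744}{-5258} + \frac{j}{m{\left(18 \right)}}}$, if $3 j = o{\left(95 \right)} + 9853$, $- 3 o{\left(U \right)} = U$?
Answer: $\frac{575190133673377}{64830185927} \approx 8872.3$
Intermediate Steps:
$m{\left(Z \right)} = 2 Z \left(139 + Z\right)$ ($m{\left(Z \right)} = \left(139 + Z\right) 2 Z = 2 Z \left(139 + Z\right)$)
$o{\left(U \right)} = - \frac{U}{3}$
$j = \frac{29464}{9}$ ($j = \frac{\left(- \frac{1}{3}\right) 95 + 9853}{3} = \frac{- \frac{95}{3} + 9853}{3} = \frac{1}{3} \cdot \frac{29464}{3} = \frac{29464}{9} \approx 3273.8$)
$- \frac{28018}{8332} + \frac{1627 - -14898}{- \frac{6744}{-5258} + \frac{j}{m{\left(18 \right)}}} = - \frac{28018}{8332} + \frac{1627 - -14898}{- \frac{6744}{-5258} + \frac{29464}{9 \cdot 2 \cdot 18 \left(139 + 18\right)}} = \left(-28018\right) \frac{1}{8332} + \frac{1627 + 14898}{\left(-6744\right) \left(- \frac{1}{5258}\right) + \frac{29464}{9 \cdot 2 \cdot 18 \cdot 157}} = - \frac{14009}{4166} + \frac{16525}{\frac{3372}{2629} + \frac{29464}{9 \cdot 5652}} = - \frac{14009}{4166} + \frac{16525}{\frac{3372}{2629} + \frac{29464}{9} \cdot \frac{1}{5652}} = - \frac{14009}{4166} + \frac{16525}{\frac{3372}{2629} + \frac{7366}{12717}} = - \frac{14009}{4166} + \frac{16525}{\frac{62246938}{33432993}} = - \frac{14009}{4166} + 16525 \cdot \frac{33432993}{62246938} = - \frac{14009}{4166} + \frac{552480209325}{62246938} = \frac{575190133673377}{64830185927}$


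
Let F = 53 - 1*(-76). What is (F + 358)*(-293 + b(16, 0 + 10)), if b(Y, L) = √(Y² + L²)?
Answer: -142691 + 974*√89 ≈ -1.3350e+5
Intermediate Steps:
F = 129 (F = 53 + 76 = 129)
b(Y, L) = √(L² + Y²)
(F + 358)*(-293 + b(16, 0 + 10)) = (129 + 358)*(-293 + √((0 + 10)² + 16²)) = 487*(-293 + √(10² + 256)) = 487*(-293 + √(100 + 256)) = 487*(-293 + √356) = 487*(-293 + 2*√89) = -142691 + 974*√89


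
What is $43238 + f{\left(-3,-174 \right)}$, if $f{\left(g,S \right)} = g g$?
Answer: $43247$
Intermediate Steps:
$f{\left(g,S \right)} = g^{2}$
$43238 + f{\left(-3,-174 \right)} = 43238 + \left(-3\right)^{2} = 43238 + 9 = 43247$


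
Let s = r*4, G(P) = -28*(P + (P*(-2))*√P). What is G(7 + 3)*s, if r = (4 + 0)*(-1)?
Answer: 4480 - 8960*√10 ≈ -23854.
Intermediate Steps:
r = -4 (r = 4*(-1) = -4)
G(P) = -28*P + 56*P^(3/2) (G(P) = -28*(P + (-2*P)*√P) = -28*(P - 2*P^(3/2)) = -28*P + 56*P^(3/2))
s = -16 (s = -4*4 = -16)
G(7 + 3)*s = (-28*(7 + 3) + 56*(7 + 3)^(3/2))*(-16) = (-28*10 + 56*10^(3/2))*(-16) = (-280 + 56*(10*√10))*(-16) = (-280 + 560*√10)*(-16) = 4480 - 8960*√10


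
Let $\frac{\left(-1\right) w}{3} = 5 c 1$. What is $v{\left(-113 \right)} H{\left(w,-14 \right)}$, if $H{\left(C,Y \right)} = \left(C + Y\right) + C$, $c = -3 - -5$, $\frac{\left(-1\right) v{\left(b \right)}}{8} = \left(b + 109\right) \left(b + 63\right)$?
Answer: $118400$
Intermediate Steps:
$v{\left(b \right)} = - 8 \left(63 + b\right) \left(109 + b\right)$ ($v{\left(b \right)} = - 8 \left(b + 109\right) \left(b + 63\right) = - 8 \left(109 + b\right) \left(63 + b\right) = - 8 \left(63 + b\right) \left(109 + b\right)$)
$c = 2$ ($c = -3 + 5 = 2$)
$w = -30$ ($w = - 3 \cdot 5 \cdot 2 \cdot 1 = - 3 \cdot 10 \cdot 1 = \left(-3\right) 10 = -30$)
$H{\left(C,Y \right)} = Y + 2 C$
$v{\left(-113 \right)} H{\left(w,-14 \right)} = \left(-54936 - -155488 - 8 \left(-113\right)^{2}\right) \left(-14 + 2 \left(-30\right)\right) = \left(-54936 + 155488 - 102152\right) \left(-14 - 60\right) = \left(-54936 + 155488 - 102152\right) \left(-74\right) = \left(-1600\right) \left(-74\right) = 118400$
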